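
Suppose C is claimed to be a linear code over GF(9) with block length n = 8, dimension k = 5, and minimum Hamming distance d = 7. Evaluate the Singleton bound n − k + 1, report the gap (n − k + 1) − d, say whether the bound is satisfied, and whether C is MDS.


Singleton RHS = n − k + 1 = 4, slack = -3, bound violated (no such code; not MDS).

Singleton bound: d ≤ n − k + 1.
Here n = 8, k = 5, so n − k + 1 = 4.
Given d = 7, check d ≤ 4: NO.
Slack = (n − k + 1) − d = -3.
The slack is negative: d = 7 exceeds n − k + 1 = 4 by 3, so the Singleton bound is violated and no linear [8, 5, 7]_9 code can exist. In particular it is not MDS (MDS requires d = n − k + 1 exactly).
Description: the claimed parameters are [8, 5, 7]_9; such a code would be impossible (violates the Singleton bound).


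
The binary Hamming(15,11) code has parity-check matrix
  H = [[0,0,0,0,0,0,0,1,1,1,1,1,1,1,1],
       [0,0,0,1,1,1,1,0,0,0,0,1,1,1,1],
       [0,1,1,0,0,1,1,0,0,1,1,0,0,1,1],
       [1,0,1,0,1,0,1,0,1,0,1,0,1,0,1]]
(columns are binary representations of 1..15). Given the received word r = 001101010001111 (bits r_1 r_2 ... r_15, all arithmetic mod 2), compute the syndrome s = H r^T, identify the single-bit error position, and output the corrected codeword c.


s = (1, 0, 0, 1)^T, error position = 9, corrected codeword c = 001101011001111

Compute s = H r^T mod 2 one row at a time:
  s_1 = 1 + 0 + 0 + 0 + 1 + 1 + 1 + 1 = 5 ≡ 1 (mod 2).
  s_2 = 1 + 0 + 1 + 0 + 1 + 1 + 1 + 1 = 6 ≡ 0 (mod 2).
  s_3 = 0 + 1 + 1 + 0 + 0 + 0 + 1 + 1 = 4 ≡ 0 (mod 2).
  s_4 = 0 + 1 + 0 + 0 + 0 + 0 + 1 + 1 = 3 ≡ 1 (mod 2).
s = (1, 0, 0, 1)^T — this equals column 9 of H (binary 1001), so error is at position 9.
Correct: flip bit 9 of r = 001101010001111 to get c = 001101011001111.


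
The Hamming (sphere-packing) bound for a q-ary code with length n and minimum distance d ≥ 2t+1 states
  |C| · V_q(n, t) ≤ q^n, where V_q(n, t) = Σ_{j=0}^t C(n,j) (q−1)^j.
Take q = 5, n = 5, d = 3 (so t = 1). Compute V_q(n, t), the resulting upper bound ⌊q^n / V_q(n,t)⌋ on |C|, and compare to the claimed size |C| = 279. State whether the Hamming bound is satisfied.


V_q(n, t) = 21, q^n = 3125, Hamming bound = 148, |C| = 279 > bound (violated).

Step 1: Compute V_q(n, t) = Σ_{j=0}^1 C(n, j) (q−1)^j.
  j = 0: C(5,0)·(4)^0 = 1·1 = 1.
  j = 1: C(5,1)·(4)^1 = 5·4 = 20.
  V_q(n, t) = 1 + 20 = 21.
Step 2: q^n = 5^5 = 3125.
Step 3: Hamming bound ⌊q^n / V_q(n,t)⌋ = ⌊3125/21⌋ = 148.
Step 4: Compare |C| = 279 to 148: violated.
The claimed |C| lies above the Hamming bound, so no 5-ary code of length 5 with d ≥ 3 can have 279 codewords.


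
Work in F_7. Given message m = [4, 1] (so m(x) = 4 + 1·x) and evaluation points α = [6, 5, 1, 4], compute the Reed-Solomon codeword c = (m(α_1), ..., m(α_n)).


c = [3, 2, 5, 1]

Message polynomial: m(x) = 4 + 1·x (mod 7).
For each evaluation point α_i, compute m(α_i) mod 7:
  α_1 = 6: Horner steps 1 → 3, so m(6) = 3.
  α_2 = 5: Horner steps 1 → 2, so m(5) = 2.
  α_3 = 1: Horner steps 1 → 5, so m(1) = 5.
  α_4 = 4: Horner steps 1 → 1, so m(4) = 1.
Codeword c = [3, 2, 5, 1] ∈ F_7^4.


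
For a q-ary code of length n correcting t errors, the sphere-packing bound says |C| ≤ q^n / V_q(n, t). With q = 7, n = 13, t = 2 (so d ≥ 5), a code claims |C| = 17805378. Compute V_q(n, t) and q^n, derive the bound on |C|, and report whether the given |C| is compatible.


V_q(n, t) = 2887, q^n = 96889010407, Hamming bound = 33560446, |C| = 17805378 ≤ bound (satisfied).

Step 1: Compute V_q(n, t) = Σ_{j=0}^2 C(n, j) (q−1)^j.
  j = 0: C(13,0)·(6)^0 = 1·1 = 1.
  j = 1: C(13,1)·(6)^1 = 13·6 = 78.
  j = 2: C(13,2)·(6)^2 = 78·36 = 2808.
  V_q(n, t) = 1 + 78 + 2808 = 2887.
Step 2: q^n = 7^13 = 96889010407.
Step 3: Hamming bound ⌊q^n / V_q(n,t)⌋ = ⌊96889010407/2887⌋ = 33560446.
Step 4: Compare |C| = 17805378 to 33560446: satisfied.
The claimed |C| lies below the Hamming bound.


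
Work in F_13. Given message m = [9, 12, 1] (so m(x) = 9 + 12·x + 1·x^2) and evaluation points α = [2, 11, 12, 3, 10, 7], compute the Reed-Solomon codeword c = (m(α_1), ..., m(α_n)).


c = [11, 2, 11, 2, 8, 12]

Message polynomial: m(x) = 9 + 12·x + 1·x^2 (mod 13).
For each evaluation point α_i, compute m(α_i) mod 13:
  α_1 = 2: Horner steps 1 → 1 → 11, so m(2) = 11.
  α_2 = 11: Horner steps 1 → 10 → 2, so m(11) = 2.
  α_3 = 12: Horner steps 1 → 11 → 11, so m(12) = 11.
  α_4 = 3: Horner steps 1 → 2 → 2, so m(3) = 2.
  α_5 = 10: Horner steps 1 → 9 → 8, so m(10) = 8.
  α_6 = 7: Horner steps 1 → 6 → 12, so m(7) = 12.
Codeword c = [11, 2, 11, 2, 8, 12] ∈ F_13^6.


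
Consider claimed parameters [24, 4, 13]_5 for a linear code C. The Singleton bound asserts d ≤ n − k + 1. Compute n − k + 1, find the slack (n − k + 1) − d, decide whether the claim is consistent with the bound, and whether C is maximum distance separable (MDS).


Singleton RHS = n − k + 1 = 21, slack = 8, bound satisfied, not MDS.

Singleton bound: d ≤ n − k + 1.
Here n = 24, k = 4, so n − k + 1 = 21.
Given d = 13, check d ≤ 21: YES.
Slack = (n − k + 1) − d = 8.
The code is NOT MDS (slack = 8 > 0).
Description: the claimed parameters are [24, 4, 13]_5; such a code would be non-MDS.


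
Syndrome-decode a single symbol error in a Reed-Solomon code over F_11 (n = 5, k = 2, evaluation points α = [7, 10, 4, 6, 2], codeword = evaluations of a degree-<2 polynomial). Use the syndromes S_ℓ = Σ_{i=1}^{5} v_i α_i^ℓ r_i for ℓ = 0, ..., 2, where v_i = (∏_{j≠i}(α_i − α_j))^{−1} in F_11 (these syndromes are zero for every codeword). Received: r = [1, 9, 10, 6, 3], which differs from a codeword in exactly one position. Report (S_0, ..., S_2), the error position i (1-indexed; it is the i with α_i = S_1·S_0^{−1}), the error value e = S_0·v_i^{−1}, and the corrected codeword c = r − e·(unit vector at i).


S = (3, 10, 4), error at position 1, error magnitude e = 8, c = [4, 9, 10, 6, 3].

Step 1: column multipliers v_i = (∏_{j≠i}(α_i − α_j))^{−1} mod 11.
  i = 1 (α = 7): (7−10)(7−4)(7−6)(7−2) = (−3)·3·1·5 = −45 ≡ 10, so v_1 = 10^{−1} = 10 (mod 11).
  i = 2 (α = 10): (10−7)(10−4)(10−6)(10−2) = 3·6·4·8 = 576 ≡ 4, so v_2 = 4^{−1} = 3 (mod 11).
  i = 3 (α = 4): (4−7)(4−10)(4−6)(4−2) = (−3)·(−6)·(−2)·2 = −72 ≡ 5, so v_3 = 5^{−1} = 9 (mod 11).
  i = 4 (α = 6): (6−7)(6−10)(6−4)(6−2) = (−1)·(−4)·2·4 = 32 ≡ 10, so v_4 = 10^{−1} = 10 (mod 11).
  i = 5 (α = 2): (2−7)(2−10)(2−4)(2−6) = (−5)·(−8)·(−2)·(−4) = 320 ≡ 1, so v_5 = 1^{−1} = 1 (mod 11).
  v = [10, 3, 9, 10, 1].
Step 2: syndromes of r = [1, 9, 10, 6, 3] (all sums mod 11).
  S_0 = Σ v_i r_i = 10·1 + 3·9 + 9·10 + 10·6 + 1·3 = 190 ≡ 3.
  S_1 = Σ v_i α_i r_i = 10·7·1 + 3·10·9 + 9·4·10 + 10·6·6 + 1·2·3 = 1066 ≡ 10.
  α_i^2 mod 11 = [5, 1, 5, 3, 4].
  S_2 = Σ v_i α_i^2 r_i = 10·5·1 + 3·1·9 + 9·5·10 + 10·3·6 + 1·4·3 = 719 ≡ 4.
  S = (3, 10, 4) ≠ 0, so r is not a codeword (an error is present).
Step 3: locate the error. For a single error e at position i, S_ℓ = v_i·e·α_i^ℓ, so α_err = S_1/S_0.
  S_0^{−1} = 3^{−1} = 4 (mod 11), so α_err = 10·4 = 40 ≡ 7 = α_1. Error position i = 1.
  Consistency check: S_2/S_1 = 4·10 = 40 ≡ 7 = α_err ✓ (single-error assumption holds).
Step 4: error magnitude e = S_0/v_1 = S_0·∏_{j≠1}(α_1 − α_j) = 3·10 = 30 ≡ 8 (mod 11).
Step 5: correct position 1: c_1 = r_1 − e = 1 − 8 ≡ 4 (mod 11). Hence c = [4, 9, 10, 6, 3].
  Check: interpolating c through the α_i gives m(x) = 7 + 9·x (degree < 2) with m(α_i) = c_i for every i, so c is indeed a codeword.


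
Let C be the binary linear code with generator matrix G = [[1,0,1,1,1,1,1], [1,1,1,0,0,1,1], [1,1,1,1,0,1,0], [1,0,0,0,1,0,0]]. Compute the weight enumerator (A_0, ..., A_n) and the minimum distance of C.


Weight distribution: A_0 = 1, A_2 = 3, A_3 = 4, A_4 = 3, A_5 = 4, A_6 = 1. Minimum distance d = 2.

Enumerate all 2^4 = 16 messages m ∈ F_2^4.
For each, compute codeword c = mG in F_2^7, then tally its weight.
  m = 0000 → c = 0000000, weight = 0.
  m = 1000 → c = 1011111, weight = 6.
  m = 0100 → c = 1110011, weight = 5.
  m = 1100 → c = 0101100, weight = 3.
  m = 0010 → c = 1111010, weight = 5.
  m = 1010 → c = 0100101, weight = 3.
  m = 0110 → c = 0001001, weight = 2.
  m = 1110 → c = 1010110, weight = 4.
  m = 0001 → c = 1000100, weight = 2.
  m = 1001 → c = 0011011, weight = 4.
  m = 0101 → c = 0110111, weight = 5.
  m = 1101 → c = 1101000, weight = 3.
  m = 0011 → c = 0111110, weight = 5.
  m = 1011 → c = 1100001, weight = 3.
  m = 0111 → c = 1001101, weight = 4.
  m = 1111 → c = 0010010, weight = 2.
Tally weights:
  weight 0: 1 codewords.
  weight 2: 3 codewords.
  weight 3: 4 codewords.
  weight 4: 3 codewords.
  weight 5: 4 codewords.
  weight 6: 1 codewords.
Minimum distance d = smallest w > 0 with A_w > 0 = 2.
Sanity: Σ A_w = 16 = 2^4 = 16 ✓.


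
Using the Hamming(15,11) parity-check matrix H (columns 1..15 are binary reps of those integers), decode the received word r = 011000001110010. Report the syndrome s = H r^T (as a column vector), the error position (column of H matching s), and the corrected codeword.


s = (0, 1, 1, 1)^T, error position = 7, corrected codeword c = 011000101110010

Compute s = H r^T mod 2 one row at a time:
  s_1 = 0 + 1 + 1 + 1 + 0 + 0 + 1 + 0 = 4 ≡ 0 (mod 2).
  s_2 = 0 + 0 + 0 + 0 + 0 + 0 + 1 + 0 = 1 ≡ 1 (mod 2).
  s_3 = 1 + 1 + 0 + 0 + 1 + 1 + 1 + 0 = 5 ≡ 1 (mod 2).
  s_4 = 0 + 1 + 0 + 0 + 1 + 1 + 0 + 0 = 3 ≡ 1 (mod 2).
s = (0, 1, 1, 1)^T — this equals column 7 of H (binary 0111), so error is at position 7.
Correct: flip bit 7 of r = 011000001110010 to get c = 011000101110010.


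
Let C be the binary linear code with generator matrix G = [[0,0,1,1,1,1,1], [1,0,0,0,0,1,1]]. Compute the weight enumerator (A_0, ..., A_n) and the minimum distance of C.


Weight distribution: A_0 = 1, A_3 = 1, A_4 = 1, A_5 = 1. Minimum distance d = 3.

Enumerate all 2^2 = 4 messages m ∈ F_2^2.
For each, compute codeword c = mG in F_2^7, then tally its weight.
  m = 00 → c = 0000000, weight = 0.
  m = 10 → c = 0011111, weight = 5.
  m = 01 → c = 1000011, weight = 3.
  m = 11 → c = 1011100, weight = 4.
Tally weights:
  weight 0: 1 codewords.
  weight 3: 1 codewords.
  weight 4: 1 codewords.
  weight 5: 1 codewords.
Minimum distance d = smallest w > 0 with A_w > 0 = 3.
Sanity: Σ A_w = 4 = 2^2 = 4 ✓.


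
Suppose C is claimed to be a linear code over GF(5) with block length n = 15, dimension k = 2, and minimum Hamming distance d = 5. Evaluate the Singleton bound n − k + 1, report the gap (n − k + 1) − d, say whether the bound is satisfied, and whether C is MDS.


Singleton RHS = n − k + 1 = 14, slack = 9, bound satisfied, not MDS.

Singleton bound: d ≤ n − k + 1.
Here n = 15, k = 2, so n − k + 1 = 14.
Given d = 5, check d ≤ 14: YES.
Slack = (n − k + 1) − d = 9.
The code is NOT MDS (slack = 9 > 0).
Description: the claimed parameters are [15, 2, 5]_5; such a code would be non-MDS.


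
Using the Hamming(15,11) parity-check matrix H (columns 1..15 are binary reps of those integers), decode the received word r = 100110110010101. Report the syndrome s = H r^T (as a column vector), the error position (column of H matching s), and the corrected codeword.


s = (0, 1, 1, 0)^T, error position = 6, corrected codeword c = 100111110010101

Compute s = H r^T mod 2 one row at a time:
  s_1 = 1 + 0 + 0 + 1 + 0 + 1 + 0 + 1 = 4 ≡ 0 (mod 2).
  s_2 = 1 + 1 + 0 + 1 + 0 + 1 + 0 + 1 = 5 ≡ 1 (mod 2).
  s_3 = 0 + 0 + 0 + 1 + 0 + 1 + 0 + 1 = 3 ≡ 1 (mod 2).
  s_4 = 1 + 0 + 1 + 1 + 0 + 1 + 1 + 1 = 6 ≡ 0 (mod 2).
s = (0, 1, 1, 0)^T — this equals column 6 of H (binary 0110), so error is at position 6.
Correct: flip bit 6 of r = 100110110010101 to get c = 100111110010101.


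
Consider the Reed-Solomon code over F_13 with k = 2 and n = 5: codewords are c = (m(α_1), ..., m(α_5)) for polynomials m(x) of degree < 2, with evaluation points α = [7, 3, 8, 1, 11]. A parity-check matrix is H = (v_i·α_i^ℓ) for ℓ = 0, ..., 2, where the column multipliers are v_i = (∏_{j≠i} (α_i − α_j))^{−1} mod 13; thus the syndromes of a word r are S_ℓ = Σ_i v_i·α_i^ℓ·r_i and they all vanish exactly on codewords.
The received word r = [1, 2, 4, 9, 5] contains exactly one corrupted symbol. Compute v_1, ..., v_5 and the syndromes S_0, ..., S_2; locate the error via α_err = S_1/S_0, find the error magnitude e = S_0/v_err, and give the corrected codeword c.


S = (4, 5, 3), error at position 5, error magnitude e = 5, c = [1, 2, 4, 9, 0].

Step 1: column multipliers v_i = (∏_{j≠i}(α_i − α_j))^{−1} mod 13.
  i = 1 (α = 7): (7−3)(7−8)(7−1)(7−11) = 4·(−1)·6·(−4) = 96 ≡ 5, so v_1 = 5^{−1} = 8 (mod 13).
  i = 2 (α = 3): (3−7)(3−8)(3−1)(3−11) = (−4)·(−5)·2·(−8) = −320 ≡ 5, so v_2 = 5^{−1} = 8 (mod 13).
  i = 3 (α = 8): (8−7)(8−3)(8−1)(8−11) = 1·5·7·(−3) = −105 ≡ 12, so v_3 = 12^{−1} = 12 (mod 13).
  i = 4 (α = 1): (1−7)(1−3)(1−8)(1−11) = (−6)·(−2)·(−7)·(−10) = 840 ≡ 8, so v_4 = 8^{−1} = 5 (mod 13).
  i = 5 (α = 11): (11−7)(11−3)(11−8)(11−1) = 4·8·3·10 = 960 ≡ 11, so v_5 = 11^{−1} = 6 (mod 13).
  v = [8, 8, 12, 5, 6].
Step 2: syndromes of r = [1, 2, 4, 9, 5] (all sums mod 13).
  S_0 = Σ v_i r_i = 8·1 + 8·2 + 12·4 + 5·9 + 6·5 = 147 ≡ 4.
  S_1 = Σ v_i α_i r_i = 8·7·1 + 8·3·2 + 12·8·4 + 5·1·9 + 6·11·5 = 863 ≡ 5.
  α_i^2 mod 13 = [10, 9, 12, 1, 4].
  S_2 = Σ v_i α_i^2 r_i = 8·10·1 + 8·9·2 + 12·12·4 + 5·1·9 + 6·4·5 = 965 ≡ 3.
  S = (4, 5, 3) ≠ 0, so r is not a codeword (an error is present).
Step 3: locate the error. For a single error e at position i, S_ℓ = v_i·e·α_i^ℓ, so α_err = S_1/S_0.
  S_0^{−1} = 4^{−1} = 10 (mod 13), so α_err = 5·10 = 50 ≡ 11 = α_5. Error position i = 5.
  Consistency check: S_2/S_1 = 3·8 = 24 ≡ 11 = α_err ✓ (single-error assumption holds).
Step 4: error magnitude e = S_0/v_5 = S_0·∏_{j≠5}(α_5 − α_j) = 4·11 = 44 ≡ 5 (mod 13).
Step 5: correct position 5: c_5 = r_5 − e = 5 − 5 ≡ 0 (mod 13). Hence c = [1, 2, 4, 9, 0].
  Check: interpolating c through the α_i gives m(x) = 6 + 3·x (degree < 2) with m(α_i) = c_i for every i, so c is indeed a codeword.


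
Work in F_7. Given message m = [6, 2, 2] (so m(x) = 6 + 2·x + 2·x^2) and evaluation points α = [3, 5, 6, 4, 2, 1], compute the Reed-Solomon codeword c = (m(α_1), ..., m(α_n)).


c = [2, 3, 6, 4, 4, 3]

Message polynomial: m(x) = 6 + 2·x + 2·x^2 (mod 7).
For each evaluation point α_i, compute m(α_i) mod 7:
  α_1 = 3: Horner steps 2 → 1 → 2, so m(3) = 2.
  α_2 = 5: Horner steps 2 → 5 → 3, so m(5) = 3.
  α_3 = 6: Horner steps 2 → 0 → 6, so m(6) = 6.
  α_4 = 4: Horner steps 2 → 3 → 4, so m(4) = 4.
  α_5 = 2: Horner steps 2 → 6 → 4, so m(2) = 4.
  α_6 = 1: Horner steps 2 → 4 → 3, so m(1) = 3.
Codeword c = [2, 3, 6, 4, 4, 3] ∈ F_7^6.


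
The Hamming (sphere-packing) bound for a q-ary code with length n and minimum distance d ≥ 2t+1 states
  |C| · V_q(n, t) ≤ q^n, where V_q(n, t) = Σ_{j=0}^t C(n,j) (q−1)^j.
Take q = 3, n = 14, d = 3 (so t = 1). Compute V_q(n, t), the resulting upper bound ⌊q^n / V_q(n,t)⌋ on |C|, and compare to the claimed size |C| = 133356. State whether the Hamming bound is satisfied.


V_q(n, t) = 29, q^n = 4782969, Hamming bound = 164929, |C| = 133356 ≤ bound (satisfied).

Step 1: Compute V_q(n, t) = Σ_{j=0}^1 C(n, j) (q−1)^j.
  j = 0: C(14,0)·(2)^0 = 1·1 = 1.
  j = 1: C(14,1)·(2)^1 = 14·2 = 28.
  V_q(n, t) = 1 + 28 = 29.
Step 2: q^n = 3^14 = 4782969.
Step 3: Hamming bound ⌊q^n / V_q(n,t)⌋ = ⌊4782969/29⌋ = 164929.
Step 4: Compare |C| = 133356 to 164929: satisfied.
The claimed |C| lies below the Hamming bound.


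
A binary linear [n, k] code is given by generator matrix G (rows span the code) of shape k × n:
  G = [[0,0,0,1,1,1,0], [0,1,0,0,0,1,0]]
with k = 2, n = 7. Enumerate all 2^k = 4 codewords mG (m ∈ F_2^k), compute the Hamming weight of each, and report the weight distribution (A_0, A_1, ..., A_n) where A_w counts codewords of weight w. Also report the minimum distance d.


Weight distribution: A_0 = 1, A_2 = 1, A_3 = 2. Minimum distance d = 2.

Enumerate all 2^2 = 4 messages m ∈ F_2^2.
For each, compute codeword c = mG in F_2^7, then tally its weight.
  m = 00 → c = 0000000, weight = 0.
  m = 10 → c = 0001110, weight = 3.
  m = 01 → c = 0100010, weight = 2.
  m = 11 → c = 0101100, weight = 3.
Tally weights:
  weight 0: 1 codewords.
  weight 2: 1 codewords.
  weight 3: 2 codewords.
Minimum distance d = smallest w > 0 with A_w > 0 = 2.
Sanity: Σ A_w = 4 = 2^2 = 4 ✓.


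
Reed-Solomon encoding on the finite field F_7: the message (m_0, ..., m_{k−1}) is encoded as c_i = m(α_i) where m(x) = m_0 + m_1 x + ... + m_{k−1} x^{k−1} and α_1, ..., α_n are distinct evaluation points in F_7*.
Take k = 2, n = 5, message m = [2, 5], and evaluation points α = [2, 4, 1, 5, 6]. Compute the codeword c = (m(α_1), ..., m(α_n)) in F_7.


c = [5, 1, 0, 6, 4]

Message polynomial: m(x) = 2 + 5·x (mod 7).
For each evaluation point α_i, compute m(α_i) mod 7:
  α_1 = 2: Horner steps 5 → 5, so m(2) = 5.
  α_2 = 4: Horner steps 5 → 1, so m(4) = 1.
  α_3 = 1: Horner steps 5 → 0, so m(1) = 0.
  α_4 = 5: Horner steps 5 → 6, so m(5) = 6.
  α_5 = 6: Horner steps 5 → 4, so m(6) = 4.
Codeword c = [5, 1, 0, 6, 4] ∈ F_7^5.


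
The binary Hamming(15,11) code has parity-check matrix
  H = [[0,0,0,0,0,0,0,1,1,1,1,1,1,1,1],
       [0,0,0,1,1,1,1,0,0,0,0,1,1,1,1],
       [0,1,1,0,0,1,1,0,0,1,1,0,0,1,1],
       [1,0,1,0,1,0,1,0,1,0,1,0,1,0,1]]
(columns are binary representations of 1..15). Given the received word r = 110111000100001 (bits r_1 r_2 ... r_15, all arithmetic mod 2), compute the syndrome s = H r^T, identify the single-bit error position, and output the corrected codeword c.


s = (0, 0, 0, 1)^T, error position = 1, corrected codeword c = 010111000100001

Compute s = H r^T mod 2 one row at a time:
  s_1 = 0 + 0 + 1 + 0 + 0 + 0 + 0 + 1 = 2 ≡ 0 (mod 2).
  s_2 = 1 + 1 + 1 + 0 + 0 + 0 + 0 + 1 = 4 ≡ 0 (mod 2).
  s_3 = 1 + 0 + 1 + 0 + 1 + 0 + 0 + 1 = 4 ≡ 0 (mod 2).
  s_4 = 1 + 0 + 1 + 0 + 0 + 0 + 0 + 1 = 3 ≡ 1 (mod 2).
s = (0, 0, 0, 1)^T — this equals column 1 of H (binary 0001), so error is at position 1.
Correct: flip bit 1 of r = 110111000100001 to get c = 010111000100001.


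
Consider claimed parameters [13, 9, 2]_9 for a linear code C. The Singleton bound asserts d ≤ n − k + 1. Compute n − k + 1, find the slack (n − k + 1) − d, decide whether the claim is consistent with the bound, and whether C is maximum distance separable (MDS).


Singleton RHS = n − k + 1 = 5, slack = 3, bound satisfied, not MDS.

Singleton bound: d ≤ n − k + 1.
Here n = 13, k = 9, so n − k + 1 = 5.
Given d = 2, check d ≤ 5: YES.
Slack = (n − k + 1) − d = 3.
The code is NOT MDS (slack = 3 > 0).
Description: the claimed parameters are [13, 9, 2]_9; such a code would be non-MDS.


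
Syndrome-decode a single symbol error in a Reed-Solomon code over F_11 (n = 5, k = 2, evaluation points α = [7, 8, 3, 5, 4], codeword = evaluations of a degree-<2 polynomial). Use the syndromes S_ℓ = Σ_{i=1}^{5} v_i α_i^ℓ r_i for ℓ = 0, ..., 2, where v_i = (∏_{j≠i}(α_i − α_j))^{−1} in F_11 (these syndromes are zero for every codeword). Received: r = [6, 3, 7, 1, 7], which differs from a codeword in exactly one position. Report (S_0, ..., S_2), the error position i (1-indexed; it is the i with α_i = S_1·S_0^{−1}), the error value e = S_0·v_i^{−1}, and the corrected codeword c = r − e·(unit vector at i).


S = (8, 10, 7), error at position 5, error magnitude e = 3, c = [6, 3, 7, 1, 4].

Step 1: column multipliers v_i = (∏_{j≠i}(α_i − α_j))^{−1} mod 11.
  i = 1 (α = 7): (7−8)(7−3)(7−5)(7−4) = (−1)·4·2·3 = −24 ≡ 9, so v_1 = 9^{−1} = 5 (mod 11).
  i = 2 (α = 8): (8−7)(8−3)(8−5)(8−4) = 1·5·3·4 = 60 ≡ 5, so v_2 = 5^{−1} = 9 (mod 11).
  i = 3 (α = 3): (3−7)(3−8)(3−5)(3−4) = (−4)·(−5)·(−2)·(−1) = 40 ≡ 7, so v_3 = 7^{−1} = 8 (mod 11).
  i = 4 (α = 5): (5−7)(5−8)(5−3)(5−4) = (−2)·(−3)·2·1 = 12 ≡ 1, so v_4 = 1^{−1} = 1 (mod 11).
  i = 5 (α = 4): (4−7)(4−8)(4−3)(4−5) = (−3)·(−4)·1·(−1) = −12 ≡ 10, so v_5 = 10^{−1} = 10 (mod 11).
  v = [5, 9, 8, 1, 10].
Step 2: syndromes of r = [6, 3, 7, 1, 7] (all sums mod 11).
  S_0 = Σ v_i r_i = 5·6 + 9·3 + 8·7 + 1·1 + 10·7 = 184 ≡ 8.
  S_1 = Σ v_i α_i r_i = 5·7·6 + 9·8·3 + 8·3·7 + 1·5·1 + 10·4·7 = 879 ≡ 10.
  α_i^2 mod 11 = [5, 9, 9, 3, 5].
  S_2 = Σ v_i α_i^2 r_i = 5·5·6 + 9·9·3 + 8·9·7 + 1·3·1 + 10·5·7 = 1250 ≡ 7.
  S = (8, 10, 7) ≠ 0, so r is not a codeword (an error is present).
Step 3: locate the error. For a single error e at position i, S_ℓ = v_i·e·α_i^ℓ, so α_err = S_1/S_0.
  S_0^{−1} = 8^{−1} = 7 (mod 11), so α_err = 10·7 = 70 ≡ 4 = α_5. Error position i = 5.
  Consistency check: S_2/S_1 = 7·10 = 70 ≡ 4 = α_err ✓ (single-error assumption holds).
Step 4: error magnitude e = S_0/v_5 = S_0·∏_{j≠5}(α_5 − α_j) = 8·10 = 80 ≡ 3 (mod 11).
Step 5: correct position 5: c_5 = r_5 − e = 7 − 3 ≡ 4 (mod 11). Hence c = [6, 3, 7, 1, 4].
  Check: interpolating c through the α_i gives m(x) = 5 + 8·x (degree < 2) with m(α_i) = c_i for every i, so c is indeed a codeword.


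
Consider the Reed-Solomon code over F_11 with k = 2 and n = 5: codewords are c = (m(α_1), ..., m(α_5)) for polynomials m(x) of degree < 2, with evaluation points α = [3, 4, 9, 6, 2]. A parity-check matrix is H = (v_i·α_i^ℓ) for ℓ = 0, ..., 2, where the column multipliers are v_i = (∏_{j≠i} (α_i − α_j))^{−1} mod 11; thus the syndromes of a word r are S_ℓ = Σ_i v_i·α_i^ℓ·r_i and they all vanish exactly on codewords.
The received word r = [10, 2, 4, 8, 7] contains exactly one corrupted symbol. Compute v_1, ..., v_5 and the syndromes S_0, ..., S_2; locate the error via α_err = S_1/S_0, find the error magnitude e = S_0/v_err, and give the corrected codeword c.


S = (3, 5, 1), error at position 3, error magnitude e = 9, c = [10, 2, 6, 8, 7].

Step 1: column multipliers v_i = (∏_{j≠i}(α_i − α_j))^{−1} mod 11.
  i = 1 (α = 3): (3−4)(3−9)(3−6)(3−2) = (−1)·(−6)·(−3)·1 = −18 ≡ 4, so v_1 = 4^{−1} = 3 (mod 11).
  i = 2 (α = 4): (4−3)(4−9)(4−6)(4−2) = 1·(−5)·(−2)·2 = 20 ≡ 9, so v_2 = 9^{−1} = 5 (mod 11).
  i = 3 (α = 9): (9−3)(9−4)(9−6)(9−2) = 6·5·3·7 = 630 ≡ 3, so v_3 = 3^{−1} = 4 (mod 11).
  i = 4 (α = 6): (6−3)(6−4)(6−9)(6−2) = 3·2·(−3)·4 = −72 ≡ 5, so v_4 = 5^{−1} = 9 (mod 11).
  i = 5 (α = 2): (2−3)(2−4)(2−9)(2−6) = (−1)·(−2)·(−7)·(−4) = 56 ≡ 1, so v_5 = 1^{−1} = 1 (mod 11).
  v = [3, 5, 4, 9, 1].
Step 2: syndromes of r = [10, 2, 4, 8, 7] (all sums mod 11).
  S_0 = Σ v_i r_i = 3·10 + 5·2 + 4·4 + 9·8 + 1·7 = 135 ≡ 3.
  S_1 = Σ v_i α_i r_i = 3·3·10 + 5·4·2 + 4·9·4 + 9·6·8 + 1·2·7 = 720 ≡ 5.
  α_i^2 mod 11 = [9, 5, 4, 3, 4].
  S_2 = Σ v_i α_i^2 r_i = 3·9·10 + 5·5·2 + 4·4·4 + 9·3·8 + 1·4·7 = 628 ≡ 1.
  S = (3, 5, 1) ≠ 0, so r is not a codeword (an error is present).
Step 3: locate the error. For a single error e at position i, S_ℓ = v_i·e·α_i^ℓ, so α_err = S_1/S_0.
  S_0^{−1} = 3^{−1} = 4 (mod 11), so α_err = 5·4 = 20 ≡ 9 = α_3. Error position i = 3.
  Consistency check: S_2/S_1 = 1·9 = 9 ≡ 9 = α_err ✓ (single-error assumption holds).
Step 4: error magnitude e = S_0/v_3 = S_0·∏_{j≠3}(α_3 − α_j) = 3·3 = 9 ≡ 9 (mod 11).
Step 5: correct position 3: c_3 = r_3 − e = 4 − 9 ≡ 6 (mod 11). Hence c = [10, 2, 6, 8, 7].
  Check: interpolating c through the α_i gives m(x) = 1 + 3·x (degree < 2) with m(α_i) = c_i for every i, so c is indeed a codeword.


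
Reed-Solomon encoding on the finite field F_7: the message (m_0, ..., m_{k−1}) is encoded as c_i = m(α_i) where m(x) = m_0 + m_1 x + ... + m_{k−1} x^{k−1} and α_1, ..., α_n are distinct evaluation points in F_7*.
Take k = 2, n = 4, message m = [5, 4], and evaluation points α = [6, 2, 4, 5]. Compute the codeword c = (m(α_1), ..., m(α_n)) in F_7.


c = [1, 6, 0, 4]

Message polynomial: m(x) = 5 + 4·x (mod 7).
For each evaluation point α_i, compute m(α_i) mod 7:
  α_1 = 6: Horner steps 4 → 1, so m(6) = 1.
  α_2 = 2: Horner steps 4 → 6, so m(2) = 6.
  α_3 = 4: Horner steps 4 → 0, so m(4) = 0.
  α_4 = 5: Horner steps 4 → 4, so m(5) = 4.
Codeword c = [1, 6, 0, 4] ∈ F_7^4.


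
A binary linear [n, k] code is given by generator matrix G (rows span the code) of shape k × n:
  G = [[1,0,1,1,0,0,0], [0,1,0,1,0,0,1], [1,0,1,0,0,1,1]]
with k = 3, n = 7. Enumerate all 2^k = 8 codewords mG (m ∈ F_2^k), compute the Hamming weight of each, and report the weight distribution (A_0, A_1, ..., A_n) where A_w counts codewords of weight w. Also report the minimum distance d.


Weight distribution: A_0 = 1, A_2 = 1, A_3 = 3, A_4 = 2, A_5 = 1. Minimum distance d = 2.

Enumerate all 2^3 = 8 messages m ∈ F_2^3.
For each, compute codeword c = mG in F_2^7, then tally its weight.
  m = 000 → c = 0000000, weight = 0.
  m = 100 → c = 1011000, weight = 3.
  m = 010 → c = 0101001, weight = 3.
  m = 110 → c = 1110001, weight = 4.
  m = 001 → c = 1010011, weight = 4.
  m = 101 → c = 0001011, weight = 3.
  m = 011 → c = 1111010, weight = 5.
  m = 111 → c = 0100010, weight = 2.
Tally weights:
  weight 0: 1 codewords.
  weight 2: 1 codewords.
  weight 3: 3 codewords.
  weight 4: 2 codewords.
  weight 5: 1 codewords.
Minimum distance d = smallest w > 0 with A_w > 0 = 2.
Sanity: Σ A_w = 8 = 2^3 = 8 ✓.


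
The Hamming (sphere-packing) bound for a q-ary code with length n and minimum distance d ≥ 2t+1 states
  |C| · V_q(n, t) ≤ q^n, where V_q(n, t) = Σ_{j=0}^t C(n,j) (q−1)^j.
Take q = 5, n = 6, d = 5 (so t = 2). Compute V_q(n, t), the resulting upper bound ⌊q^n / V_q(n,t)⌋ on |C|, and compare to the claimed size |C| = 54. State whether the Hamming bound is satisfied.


V_q(n, t) = 265, q^n = 15625, Hamming bound = 58, |C| = 54 ≤ bound (satisfied).

Step 1: Compute V_q(n, t) = Σ_{j=0}^2 C(n, j) (q−1)^j.
  j = 0: C(6,0)·(4)^0 = 1·1 = 1.
  j = 1: C(6,1)·(4)^1 = 6·4 = 24.
  j = 2: C(6,2)·(4)^2 = 15·16 = 240.
  V_q(n, t) = 1 + 24 + 240 = 265.
Step 2: q^n = 5^6 = 15625.
Step 3: Hamming bound ⌊q^n / V_q(n,t)⌋ = ⌊15625/265⌋ = 58.
Step 4: Compare |C| = 54 to 58: satisfied.
The claimed |C| lies below the Hamming bound.


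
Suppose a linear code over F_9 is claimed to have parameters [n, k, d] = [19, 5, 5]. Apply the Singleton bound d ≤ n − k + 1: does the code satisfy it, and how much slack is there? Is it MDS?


Singleton RHS = n − k + 1 = 15, slack = 10, bound satisfied, not MDS.

Singleton bound: d ≤ n − k + 1.
Here n = 19, k = 5, so n − k + 1 = 15.
Given d = 5, check d ≤ 15: YES.
Slack = (n − k + 1) − d = 10.
The code is NOT MDS (slack = 10 > 0).
Description: the claimed parameters are [19, 5, 5]_9; such a code would be non-MDS.


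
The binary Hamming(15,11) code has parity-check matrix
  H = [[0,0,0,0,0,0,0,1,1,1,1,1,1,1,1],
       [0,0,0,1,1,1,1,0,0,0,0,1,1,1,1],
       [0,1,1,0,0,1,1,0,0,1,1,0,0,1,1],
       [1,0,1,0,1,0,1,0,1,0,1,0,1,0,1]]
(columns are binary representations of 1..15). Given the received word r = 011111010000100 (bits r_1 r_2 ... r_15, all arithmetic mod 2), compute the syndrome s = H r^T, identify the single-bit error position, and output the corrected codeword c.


s = (0, 0, 1, 1)^T, error position = 3, corrected codeword c = 010111010000100

Compute s = H r^T mod 2 one row at a time:
  s_1 = 1 + 0 + 0 + 0 + 0 + 1 + 0 + 0 = 2 ≡ 0 (mod 2).
  s_2 = 1 + 1 + 1 + 0 + 0 + 1 + 0 + 0 = 4 ≡ 0 (mod 2).
  s_3 = 1 + 1 + 1 + 0 + 0 + 0 + 0 + 0 = 3 ≡ 1 (mod 2).
  s_4 = 0 + 1 + 1 + 0 + 0 + 0 + 1 + 0 = 3 ≡ 1 (mod 2).
s = (0, 0, 1, 1)^T — this equals column 3 of H (binary 0011), so error is at position 3.
Correct: flip bit 3 of r = 011111010000100 to get c = 010111010000100.


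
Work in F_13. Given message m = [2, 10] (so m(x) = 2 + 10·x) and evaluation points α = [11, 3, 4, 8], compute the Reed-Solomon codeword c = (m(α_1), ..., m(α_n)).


c = [8, 6, 3, 4]

Message polynomial: m(x) = 2 + 10·x (mod 13).
For each evaluation point α_i, compute m(α_i) mod 13:
  α_1 = 11: Horner steps 10 → 8, so m(11) = 8.
  α_2 = 3: Horner steps 10 → 6, so m(3) = 6.
  α_3 = 4: Horner steps 10 → 3, so m(4) = 3.
  α_4 = 8: Horner steps 10 → 4, so m(8) = 4.
Codeword c = [8, 6, 3, 4] ∈ F_13^4.


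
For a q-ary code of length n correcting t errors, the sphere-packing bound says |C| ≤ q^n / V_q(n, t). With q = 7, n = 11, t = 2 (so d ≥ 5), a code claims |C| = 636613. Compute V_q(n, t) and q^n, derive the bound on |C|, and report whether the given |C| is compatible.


V_q(n, t) = 2047, q^n = 1977326743, Hamming bound = 965963, |C| = 636613 ≤ bound (satisfied).

Step 1: Compute V_q(n, t) = Σ_{j=0}^2 C(n, j) (q−1)^j.
  j = 0: C(11,0)·(6)^0 = 1·1 = 1.
  j = 1: C(11,1)·(6)^1 = 11·6 = 66.
  j = 2: C(11,2)·(6)^2 = 55·36 = 1980.
  V_q(n, t) = 1 + 66 + 1980 = 2047.
Step 2: q^n = 7^11 = 1977326743.
Step 3: Hamming bound ⌊q^n / V_q(n,t)⌋ = ⌊1977326743/2047⌋ = 965963.
Step 4: Compare |C| = 636613 to 965963: satisfied.
The claimed |C| lies below the Hamming bound.


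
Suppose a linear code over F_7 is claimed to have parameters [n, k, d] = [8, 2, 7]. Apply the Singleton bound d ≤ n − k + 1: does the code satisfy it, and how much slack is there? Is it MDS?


Singleton RHS = n − k + 1 = 7, slack = 0, bound satisfied, MDS.

Singleton bound: d ≤ n − k + 1.
Here n = 8, k = 2, so n − k + 1 = 7.
Given d = 7, check d ≤ 7: YES.
Slack = (n − k + 1) − d = 0.
The code is MDS (slack = 0).
Description: the claimed parameters are [8, 2, 7]_7; such a code would be MDS (meets Singleton bound).


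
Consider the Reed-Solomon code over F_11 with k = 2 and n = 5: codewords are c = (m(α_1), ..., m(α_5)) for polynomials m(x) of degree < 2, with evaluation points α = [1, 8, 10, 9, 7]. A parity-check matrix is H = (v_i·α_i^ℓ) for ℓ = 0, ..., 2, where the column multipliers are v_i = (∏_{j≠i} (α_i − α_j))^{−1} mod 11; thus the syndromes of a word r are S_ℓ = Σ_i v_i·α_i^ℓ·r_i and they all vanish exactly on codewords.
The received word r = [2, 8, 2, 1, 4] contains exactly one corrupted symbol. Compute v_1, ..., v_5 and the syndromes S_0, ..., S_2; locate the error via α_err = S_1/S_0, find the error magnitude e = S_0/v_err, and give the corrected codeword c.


S = (3, 8, 3), error at position 3, error magnitude e = 8, c = [2, 8, 5, 1, 4].

Step 1: column multipliers v_i = (∏_{j≠i}(α_i − α_j))^{−1} mod 11.
  i = 1 (α = 1): (1−8)(1−10)(1−9)(1−7) = (−7)·(−9)·(−8)·(−6) = 3024 ≡ 10, so v_1 = 10^{−1} = 10 (mod 11).
  i = 2 (α = 8): (8−1)(8−10)(8−9)(8−7) = 7·(−2)·(−1)·1 = 14 ≡ 3, so v_2 = 3^{−1} = 4 (mod 11).
  i = 3 (α = 10): (10−1)(10−8)(10−9)(10−7) = 9·2·1·3 = 54 ≡ 10, so v_3 = 10^{−1} = 10 (mod 11).
  i = 4 (α = 9): (9−1)(9−8)(9−10)(9−7) = 8·1·(−1)·2 = −16 ≡ 6, so v_4 = 6^{−1} = 2 (mod 11).
  i = 5 (α = 7): (7−1)(7−8)(7−10)(7−9) = 6·(−1)·(−3)·(−2) = −36 ≡ 8, so v_5 = 8^{−1} = 7 (mod 11).
  v = [10, 4, 10, 2, 7].
Step 2: syndromes of r = [2, 8, 2, 1, 4] (all sums mod 11).
  S_0 = Σ v_i r_i = 10·2 + 4·8 + 10·2 + 2·1 + 7·4 = 102 ≡ 3.
  S_1 = Σ v_i α_i r_i = 10·1·2 + 4·8·8 + 10·10·2 + 2·9·1 + 7·7·4 = 690 ≡ 8.
  α_i^2 mod 11 = [1, 9, 1, 4, 5].
  S_2 = Σ v_i α_i^2 r_i = 10·1·2 + 4·9·8 + 10·1·2 + 2·4·1 + 7·5·4 = 476 ≡ 3.
  S = (3, 8, 3) ≠ 0, so r is not a codeword (an error is present).
Step 3: locate the error. For a single error e at position i, S_ℓ = v_i·e·α_i^ℓ, so α_err = S_1/S_0.
  S_0^{−1} = 3^{−1} = 4 (mod 11), so α_err = 8·4 = 32 ≡ 10 = α_3. Error position i = 3.
  Consistency check: S_2/S_1 = 3·7 = 21 ≡ 10 = α_err ✓ (single-error assumption holds).
Step 4: error magnitude e = S_0/v_3 = S_0·∏_{j≠3}(α_3 − α_j) = 3·10 = 30 ≡ 8 (mod 11).
Step 5: correct position 3: c_3 = r_3 − e = 2 − 8 ≡ 5 (mod 11). Hence c = [2, 8, 5, 1, 4].
  Check: interpolating c through the α_i gives m(x) = 9 + 4·x (degree < 2) with m(α_i) = c_i for every i, so c is indeed a codeword.


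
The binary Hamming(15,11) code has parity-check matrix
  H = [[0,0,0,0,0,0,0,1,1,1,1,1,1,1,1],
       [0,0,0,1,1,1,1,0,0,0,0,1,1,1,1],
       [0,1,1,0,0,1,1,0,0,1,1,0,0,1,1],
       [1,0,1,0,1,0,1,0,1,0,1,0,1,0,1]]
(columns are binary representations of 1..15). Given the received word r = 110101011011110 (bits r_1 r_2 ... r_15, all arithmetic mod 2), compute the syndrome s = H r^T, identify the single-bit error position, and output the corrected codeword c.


s = (0, 1, 0, 0)^T, error position = 4, corrected codeword c = 110001011011110

Compute s = H r^T mod 2 one row at a time:
  s_1 = 1 + 1 + 0 + 1 + 1 + 1 + 1 + 0 = 6 ≡ 0 (mod 2).
  s_2 = 1 + 0 + 1 + 0 + 1 + 1 + 1 + 0 = 5 ≡ 1 (mod 2).
  s_3 = 1 + 0 + 1 + 0 + 0 + 1 + 1 + 0 = 4 ≡ 0 (mod 2).
  s_4 = 1 + 0 + 0 + 0 + 1 + 1 + 1 + 0 = 4 ≡ 0 (mod 2).
s = (0, 1, 0, 0)^T — this equals column 4 of H (binary 0100), so error is at position 4.
Correct: flip bit 4 of r = 110101011011110 to get c = 110001011011110.


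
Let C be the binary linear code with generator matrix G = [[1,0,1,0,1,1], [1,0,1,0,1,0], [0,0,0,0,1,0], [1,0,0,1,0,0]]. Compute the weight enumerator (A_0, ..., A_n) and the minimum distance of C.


Weight distribution: A_0 = 1, A_1 = 2, A_2 = 4, A_3 = 6, A_4 = 3. Minimum distance d = 1.

Enumerate all 2^4 = 16 messages m ∈ F_2^4.
For each, compute codeword c = mG in F_2^6, then tally its weight.
  m = 0000 → c = 000000, weight = 0.
  m = 1000 → c = 101011, weight = 4.
  m = 0100 → c = 101010, weight = 3.
  m = 1100 → c = 000001, weight = 1.
  m = 0010 → c = 000010, weight = 1.
  m = 1010 → c = 101001, weight = 3.
  m = 0110 → c = 101000, weight = 2.
  m = 1110 → c = 000011, weight = 2.
  m = 0001 → c = 100100, weight = 2.
  m = 1001 → c = 001111, weight = 4.
  m = 0101 → c = 001110, weight = 3.
  m = 1101 → c = 100101, weight = 3.
  m = 0011 → c = 100110, weight = 3.
  m = 1011 → c = 001101, weight = 3.
  m = 0111 → c = 001100, weight = 2.
  m = 1111 → c = 100111, weight = 4.
Tally weights:
  weight 0: 1 codewords.
  weight 1: 2 codewords.
  weight 2: 4 codewords.
  weight 3: 6 codewords.
  weight 4: 3 codewords.
Minimum distance d = smallest w > 0 with A_w > 0 = 1.
Sanity: Σ A_w = 16 = 2^4 = 16 ✓.


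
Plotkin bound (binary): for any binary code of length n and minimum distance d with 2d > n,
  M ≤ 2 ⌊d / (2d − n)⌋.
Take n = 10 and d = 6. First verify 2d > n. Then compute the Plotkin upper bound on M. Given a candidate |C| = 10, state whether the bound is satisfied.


Plotkin bound M ≤ 6; given |C| = 10 > bound (violated).

Check applicability: 2d = 12, n = 10.
2d − n = 2 > 0, so Plotkin applies.
Compute d/(2d−n) = 6/2 ≈ 3.0000.
⌊d/(2d−n)⌋ = 3.
Plotkin bound: M ≤ 2·3 = 6.
Given |C| = 10, check: VIOLATED.
This |C| is above the Plotkin bound, so no binary code with n = 10, d = 6 and 10 codewords exists.


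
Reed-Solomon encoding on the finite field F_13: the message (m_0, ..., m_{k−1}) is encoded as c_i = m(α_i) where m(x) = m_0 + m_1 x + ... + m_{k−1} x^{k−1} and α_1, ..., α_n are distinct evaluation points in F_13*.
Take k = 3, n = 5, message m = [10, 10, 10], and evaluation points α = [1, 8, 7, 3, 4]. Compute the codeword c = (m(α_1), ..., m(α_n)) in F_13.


c = [4, 2, 11, 0, 2]

Message polynomial: m(x) = 10 + 10·x + 10·x^2 (mod 13).
For each evaluation point α_i, compute m(α_i) mod 13:
  α_1 = 1: Horner steps 10 → 7 → 4, so m(1) = 4.
  α_2 = 8: Horner steps 10 → 12 → 2, so m(8) = 2.
  α_3 = 7: Horner steps 10 → 2 → 11, so m(7) = 11.
  α_4 = 3: Horner steps 10 → 1 → 0, so m(3) = 0.
  α_5 = 4: Horner steps 10 → 11 → 2, so m(4) = 2.
Codeword c = [4, 2, 11, 0, 2] ∈ F_13^5.


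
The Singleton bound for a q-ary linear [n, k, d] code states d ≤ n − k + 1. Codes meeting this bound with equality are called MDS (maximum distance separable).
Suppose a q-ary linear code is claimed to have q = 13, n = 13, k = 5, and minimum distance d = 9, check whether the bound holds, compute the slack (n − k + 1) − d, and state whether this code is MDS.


Singleton RHS = n − k + 1 = 9, slack = 0, bound satisfied, MDS.

Singleton bound: d ≤ n − k + 1.
Here n = 13, k = 5, so n − k + 1 = 9.
Given d = 9, check d ≤ 9: YES.
Slack = (n − k + 1) − d = 0.
The code is MDS (slack = 0).
Description: the claimed parameters are [13, 5, 9]_13; such a code would be MDS (meets Singleton bound).


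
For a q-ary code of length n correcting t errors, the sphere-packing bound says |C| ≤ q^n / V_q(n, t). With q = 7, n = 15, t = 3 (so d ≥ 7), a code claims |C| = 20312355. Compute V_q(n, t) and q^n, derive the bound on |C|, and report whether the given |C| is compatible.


V_q(n, t) = 102151, q^n = 4747561509943, Hamming bound = 46475918, |C| = 20312355 ≤ bound (satisfied).

Step 1: Compute V_q(n, t) = Σ_{j=0}^3 C(n, j) (q−1)^j.
  j = 0: C(15,0)·(6)^0 = 1·1 = 1.
  j = 1: C(15,1)·(6)^1 = 15·6 = 90.
  j = 2: C(15,2)·(6)^2 = 105·36 = 3780.
  j = 3: C(15,3)·(6)^3 = 455·216 = 98280.
  V_q(n, t) = 1 + 90 + 3780 + 98280 = 102151.
Step 2: q^n = 7^15 = 4747561509943.
Step 3: Hamming bound ⌊q^n / V_q(n,t)⌋ = ⌊4747561509943/102151⌋ = 46475918.
Step 4: Compare |C| = 20312355 to 46475918: satisfied.
The claimed |C| lies below the Hamming bound.


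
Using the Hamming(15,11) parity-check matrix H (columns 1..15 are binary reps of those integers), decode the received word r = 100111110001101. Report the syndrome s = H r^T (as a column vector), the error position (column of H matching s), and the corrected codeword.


s = (0, 1, 1, 1)^T, error position = 7, corrected codeword c = 100111010001101

Compute s = H r^T mod 2 one row at a time:
  s_1 = 1 + 0 + 0 + 0 + 1 + 1 + 0 + 1 = 4 ≡ 0 (mod 2).
  s_2 = 1 + 1 + 1 + 1 + 1 + 1 + 0 + 1 = 7 ≡ 1 (mod 2).
  s_3 = 0 + 0 + 1 + 1 + 0 + 0 + 0 + 1 = 3 ≡ 1 (mod 2).
  s_4 = 1 + 0 + 1 + 1 + 0 + 0 + 1 + 1 = 5 ≡ 1 (mod 2).
s = (0, 1, 1, 1)^T — this equals column 7 of H (binary 0111), so error is at position 7.
Correct: flip bit 7 of r = 100111110001101 to get c = 100111010001101.


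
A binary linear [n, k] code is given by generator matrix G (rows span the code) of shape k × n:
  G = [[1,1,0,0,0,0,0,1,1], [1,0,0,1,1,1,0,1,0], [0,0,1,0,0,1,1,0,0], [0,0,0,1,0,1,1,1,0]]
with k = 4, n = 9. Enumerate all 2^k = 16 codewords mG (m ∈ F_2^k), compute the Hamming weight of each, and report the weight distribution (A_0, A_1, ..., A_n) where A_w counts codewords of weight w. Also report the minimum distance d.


Weight distribution: A_0 = 1, A_3 = 3, A_4 = 3, A_5 = 4, A_6 = 4, A_7 = 1. Minimum distance d = 3.

Enumerate all 2^4 = 16 messages m ∈ F_2^4.
For each, compute codeword c = mG in F_2^9, then tally its weight.
  m = 0000 → c = 000000000, weight = 0.
  m = 1000 → c = 110000011, weight = 4.
  m = 0100 → c = 100111010, weight = 5.
  m = 1100 → c = 010111001, weight = 5.
  m = 0010 → c = 001001100, weight = 3.
  m = 1010 → c = 111001111, weight = 7.
  m = 0110 → c = 101110110, weight = 6.
  m = 1110 → c = 011110101, weight = 6.
  m = 0001 → c = 000101110, weight = 4.
  m = 1001 → c = 110101101, weight = 6.
  m = 0101 → c = 100010100, weight = 3.
  m = 1101 → c = 010010111, weight = 5.
  m = 0011 → c = 001100010, weight = 3.
  m = 1011 → c = 111100001, weight = 5.
  m = 0111 → c = 101011000, weight = 4.
  m = 1111 → c = 011011011, weight = 6.
Tally weights:
  weight 0: 1 codewords.
  weight 3: 3 codewords.
  weight 4: 3 codewords.
  weight 5: 4 codewords.
  weight 6: 4 codewords.
  weight 7: 1 codewords.
Minimum distance d = smallest w > 0 with A_w > 0 = 3.
Sanity: Σ A_w = 16 = 2^4 = 16 ✓.
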